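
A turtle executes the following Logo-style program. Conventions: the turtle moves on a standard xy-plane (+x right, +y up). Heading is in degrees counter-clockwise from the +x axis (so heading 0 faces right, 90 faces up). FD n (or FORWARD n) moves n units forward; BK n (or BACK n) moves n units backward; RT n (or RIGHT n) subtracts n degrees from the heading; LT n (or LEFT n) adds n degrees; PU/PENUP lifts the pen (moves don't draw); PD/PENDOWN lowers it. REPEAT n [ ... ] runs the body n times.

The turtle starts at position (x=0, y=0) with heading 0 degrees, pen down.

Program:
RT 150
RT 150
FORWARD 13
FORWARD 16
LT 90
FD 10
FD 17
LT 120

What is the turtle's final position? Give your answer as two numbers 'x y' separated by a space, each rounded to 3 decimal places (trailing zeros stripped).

Answer: -8.883 38.615

Derivation:
Executing turtle program step by step:
Start: pos=(0,0), heading=0, pen down
RT 150: heading 0 -> 210
RT 150: heading 210 -> 60
FD 13: (0,0) -> (6.5,11.258) [heading=60, draw]
FD 16: (6.5,11.258) -> (14.5,25.115) [heading=60, draw]
LT 90: heading 60 -> 150
FD 10: (14.5,25.115) -> (5.84,30.115) [heading=150, draw]
FD 17: (5.84,30.115) -> (-8.883,38.615) [heading=150, draw]
LT 120: heading 150 -> 270
Final: pos=(-8.883,38.615), heading=270, 4 segment(s) drawn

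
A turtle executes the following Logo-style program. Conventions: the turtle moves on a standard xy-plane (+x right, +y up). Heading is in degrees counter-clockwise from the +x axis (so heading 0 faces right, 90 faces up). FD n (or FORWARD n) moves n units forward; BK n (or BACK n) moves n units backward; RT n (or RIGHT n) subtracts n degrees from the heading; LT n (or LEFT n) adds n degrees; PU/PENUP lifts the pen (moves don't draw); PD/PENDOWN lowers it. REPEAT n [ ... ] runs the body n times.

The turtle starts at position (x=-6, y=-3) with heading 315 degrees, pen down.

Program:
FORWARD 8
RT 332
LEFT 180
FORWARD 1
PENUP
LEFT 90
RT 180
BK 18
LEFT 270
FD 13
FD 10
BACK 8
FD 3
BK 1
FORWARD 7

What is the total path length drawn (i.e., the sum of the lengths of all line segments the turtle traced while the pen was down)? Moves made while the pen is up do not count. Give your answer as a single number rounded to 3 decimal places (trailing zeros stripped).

Executing turtle program step by step:
Start: pos=(-6,-3), heading=315, pen down
FD 8: (-6,-3) -> (-0.343,-8.657) [heading=315, draw]
RT 332: heading 315 -> 343
LT 180: heading 343 -> 163
FD 1: (-0.343,-8.657) -> (-1.299,-8.364) [heading=163, draw]
PU: pen up
LT 90: heading 163 -> 253
RT 180: heading 253 -> 73
BK 18: (-1.299,-8.364) -> (-6.562,-25.578) [heading=73, move]
LT 270: heading 73 -> 343
FD 13: (-6.562,-25.578) -> (5.87,-29.379) [heading=343, move]
FD 10: (5.87,-29.379) -> (15.433,-32.303) [heading=343, move]
BK 8: (15.433,-32.303) -> (7.782,-29.964) [heading=343, move]
FD 3: (7.782,-29.964) -> (10.651,-30.841) [heading=343, move]
BK 1: (10.651,-30.841) -> (9.695,-30.548) [heading=343, move]
FD 7: (9.695,-30.548) -> (16.389,-32.595) [heading=343, move]
Final: pos=(16.389,-32.595), heading=343, 2 segment(s) drawn

Segment lengths:
  seg 1: (-6,-3) -> (-0.343,-8.657), length = 8
  seg 2: (-0.343,-8.657) -> (-1.299,-8.364), length = 1
Total = 9

Answer: 9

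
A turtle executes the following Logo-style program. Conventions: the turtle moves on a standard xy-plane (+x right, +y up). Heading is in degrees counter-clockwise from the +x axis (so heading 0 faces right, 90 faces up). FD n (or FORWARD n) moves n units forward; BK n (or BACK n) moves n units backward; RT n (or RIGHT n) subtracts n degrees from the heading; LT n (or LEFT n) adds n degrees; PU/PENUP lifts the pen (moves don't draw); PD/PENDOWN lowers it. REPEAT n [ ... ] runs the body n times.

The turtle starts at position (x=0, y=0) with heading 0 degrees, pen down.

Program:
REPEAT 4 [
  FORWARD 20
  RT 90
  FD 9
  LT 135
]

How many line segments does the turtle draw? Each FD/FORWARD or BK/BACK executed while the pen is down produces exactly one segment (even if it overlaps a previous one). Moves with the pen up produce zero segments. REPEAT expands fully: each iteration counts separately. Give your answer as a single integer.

Executing turtle program step by step:
Start: pos=(0,0), heading=0, pen down
REPEAT 4 [
  -- iteration 1/4 --
  FD 20: (0,0) -> (20,0) [heading=0, draw]
  RT 90: heading 0 -> 270
  FD 9: (20,0) -> (20,-9) [heading=270, draw]
  LT 135: heading 270 -> 45
  -- iteration 2/4 --
  FD 20: (20,-9) -> (34.142,5.142) [heading=45, draw]
  RT 90: heading 45 -> 315
  FD 9: (34.142,5.142) -> (40.506,-1.222) [heading=315, draw]
  LT 135: heading 315 -> 90
  -- iteration 3/4 --
  FD 20: (40.506,-1.222) -> (40.506,18.778) [heading=90, draw]
  RT 90: heading 90 -> 0
  FD 9: (40.506,18.778) -> (49.506,18.778) [heading=0, draw]
  LT 135: heading 0 -> 135
  -- iteration 4/4 --
  FD 20: (49.506,18.778) -> (35.364,32.92) [heading=135, draw]
  RT 90: heading 135 -> 45
  FD 9: (35.364,32.92) -> (41.728,39.284) [heading=45, draw]
  LT 135: heading 45 -> 180
]
Final: pos=(41.728,39.284), heading=180, 8 segment(s) drawn
Segments drawn: 8

Answer: 8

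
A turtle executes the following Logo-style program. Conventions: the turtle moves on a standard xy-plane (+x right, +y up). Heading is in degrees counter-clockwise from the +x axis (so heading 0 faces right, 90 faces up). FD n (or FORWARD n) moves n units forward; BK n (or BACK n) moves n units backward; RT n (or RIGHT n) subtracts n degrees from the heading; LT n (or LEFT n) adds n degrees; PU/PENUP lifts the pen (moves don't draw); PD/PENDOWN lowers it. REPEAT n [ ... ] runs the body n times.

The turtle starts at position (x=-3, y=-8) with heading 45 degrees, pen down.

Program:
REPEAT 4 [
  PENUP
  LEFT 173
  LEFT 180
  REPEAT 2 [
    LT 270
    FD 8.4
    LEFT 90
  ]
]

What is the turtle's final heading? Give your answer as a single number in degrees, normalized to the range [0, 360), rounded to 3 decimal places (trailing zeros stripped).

Executing turtle program step by step:
Start: pos=(-3,-8), heading=45, pen down
REPEAT 4 [
  -- iteration 1/4 --
  PU: pen up
  LT 173: heading 45 -> 218
  LT 180: heading 218 -> 38
  REPEAT 2 [
    -- iteration 1/2 --
    LT 270: heading 38 -> 308
    FD 8.4: (-3,-8) -> (2.172,-14.619) [heading=308, move]
    LT 90: heading 308 -> 38
    -- iteration 2/2 --
    LT 270: heading 38 -> 308
    FD 8.4: (2.172,-14.619) -> (7.343,-21.239) [heading=308, move]
    LT 90: heading 308 -> 38
  ]
  -- iteration 2/4 --
  PU: pen up
  LT 173: heading 38 -> 211
  LT 180: heading 211 -> 31
  REPEAT 2 [
    -- iteration 1/2 --
    LT 270: heading 31 -> 301
    FD 8.4: (7.343,-21.239) -> (11.669,-28.439) [heading=301, move]
    LT 90: heading 301 -> 31
    -- iteration 2/2 --
    LT 270: heading 31 -> 301
    FD 8.4: (11.669,-28.439) -> (15.996,-35.639) [heading=301, move]
    LT 90: heading 301 -> 31
  ]
  -- iteration 3/4 --
  PU: pen up
  LT 173: heading 31 -> 204
  LT 180: heading 204 -> 24
  REPEAT 2 [
    -- iteration 1/2 --
    LT 270: heading 24 -> 294
    FD 8.4: (15.996,-35.639) -> (19.412,-43.313) [heading=294, move]
    LT 90: heading 294 -> 24
    -- iteration 2/2 --
    LT 270: heading 24 -> 294
    FD 8.4: (19.412,-43.313) -> (22.829,-50.987) [heading=294, move]
    LT 90: heading 294 -> 24
  ]
  -- iteration 4/4 --
  PU: pen up
  LT 173: heading 24 -> 197
  LT 180: heading 197 -> 17
  REPEAT 2 [
    -- iteration 1/2 --
    LT 270: heading 17 -> 287
    FD 8.4: (22.829,-50.987) -> (25.285,-59.02) [heading=287, move]
    LT 90: heading 287 -> 17
    -- iteration 2/2 --
    LT 270: heading 17 -> 287
    FD 8.4: (25.285,-59.02) -> (27.741,-67.052) [heading=287, move]
    LT 90: heading 287 -> 17
  ]
]
Final: pos=(27.741,-67.052), heading=17, 0 segment(s) drawn

Answer: 17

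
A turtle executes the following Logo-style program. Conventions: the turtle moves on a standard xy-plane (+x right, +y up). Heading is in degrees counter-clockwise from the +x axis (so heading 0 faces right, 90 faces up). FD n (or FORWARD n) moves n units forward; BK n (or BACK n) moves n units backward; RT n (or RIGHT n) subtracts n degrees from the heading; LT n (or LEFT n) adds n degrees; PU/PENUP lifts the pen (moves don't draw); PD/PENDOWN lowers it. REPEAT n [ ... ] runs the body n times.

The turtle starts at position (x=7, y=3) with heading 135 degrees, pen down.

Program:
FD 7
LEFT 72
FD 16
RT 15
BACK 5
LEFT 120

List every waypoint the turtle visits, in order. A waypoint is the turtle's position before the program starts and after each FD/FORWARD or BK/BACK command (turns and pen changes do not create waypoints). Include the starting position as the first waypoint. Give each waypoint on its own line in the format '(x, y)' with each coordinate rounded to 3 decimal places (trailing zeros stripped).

Answer: (7, 3)
(2.05, 7.95)
(-12.206, 0.686)
(-7.315, 1.725)

Derivation:
Executing turtle program step by step:
Start: pos=(7,3), heading=135, pen down
FD 7: (7,3) -> (2.05,7.95) [heading=135, draw]
LT 72: heading 135 -> 207
FD 16: (2.05,7.95) -> (-12.206,0.686) [heading=207, draw]
RT 15: heading 207 -> 192
BK 5: (-12.206,0.686) -> (-7.315,1.725) [heading=192, draw]
LT 120: heading 192 -> 312
Final: pos=(-7.315,1.725), heading=312, 3 segment(s) drawn
Waypoints (4 total):
(7, 3)
(2.05, 7.95)
(-12.206, 0.686)
(-7.315, 1.725)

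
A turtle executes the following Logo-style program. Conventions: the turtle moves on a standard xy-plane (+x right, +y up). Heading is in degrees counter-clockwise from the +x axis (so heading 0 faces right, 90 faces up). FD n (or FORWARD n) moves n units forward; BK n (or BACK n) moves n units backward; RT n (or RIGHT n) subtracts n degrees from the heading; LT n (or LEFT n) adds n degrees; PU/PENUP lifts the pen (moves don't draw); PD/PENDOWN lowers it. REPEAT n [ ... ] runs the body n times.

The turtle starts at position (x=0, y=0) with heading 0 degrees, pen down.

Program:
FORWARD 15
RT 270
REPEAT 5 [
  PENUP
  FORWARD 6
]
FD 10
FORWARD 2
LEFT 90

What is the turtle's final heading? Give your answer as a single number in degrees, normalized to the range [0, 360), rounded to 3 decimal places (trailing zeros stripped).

Answer: 180

Derivation:
Executing turtle program step by step:
Start: pos=(0,0), heading=0, pen down
FD 15: (0,0) -> (15,0) [heading=0, draw]
RT 270: heading 0 -> 90
REPEAT 5 [
  -- iteration 1/5 --
  PU: pen up
  FD 6: (15,0) -> (15,6) [heading=90, move]
  -- iteration 2/5 --
  PU: pen up
  FD 6: (15,6) -> (15,12) [heading=90, move]
  -- iteration 3/5 --
  PU: pen up
  FD 6: (15,12) -> (15,18) [heading=90, move]
  -- iteration 4/5 --
  PU: pen up
  FD 6: (15,18) -> (15,24) [heading=90, move]
  -- iteration 5/5 --
  PU: pen up
  FD 6: (15,24) -> (15,30) [heading=90, move]
]
FD 10: (15,30) -> (15,40) [heading=90, move]
FD 2: (15,40) -> (15,42) [heading=90, move]
LT 90: heading 90 -> 180
Final: pos=(15,42), heading=180, 1 segment(s) drawn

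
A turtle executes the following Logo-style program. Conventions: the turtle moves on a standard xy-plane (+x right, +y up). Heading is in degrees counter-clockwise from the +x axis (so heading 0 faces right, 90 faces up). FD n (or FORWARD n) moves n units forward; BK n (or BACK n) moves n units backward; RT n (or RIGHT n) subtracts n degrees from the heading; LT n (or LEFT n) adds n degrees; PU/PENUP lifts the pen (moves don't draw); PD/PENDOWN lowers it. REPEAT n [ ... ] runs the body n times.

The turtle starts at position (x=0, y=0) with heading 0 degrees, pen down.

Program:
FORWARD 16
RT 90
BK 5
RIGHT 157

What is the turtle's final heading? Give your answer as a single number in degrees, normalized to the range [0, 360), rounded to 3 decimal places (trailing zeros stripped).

Executing turtle program step by step:
Start: pos=(0,0), heading=0, pen down
FD 16: (0,0) -> (16,0) [heading=0, draw]
RT 90: heading 0 -> 270
BK 5: (16,0) -> (16,5) [heading=270, draw]
RT 157: heading 270 -> 113
Final: pos=(16,5), heading=113, 2 segment(s) drawn

Answer: 113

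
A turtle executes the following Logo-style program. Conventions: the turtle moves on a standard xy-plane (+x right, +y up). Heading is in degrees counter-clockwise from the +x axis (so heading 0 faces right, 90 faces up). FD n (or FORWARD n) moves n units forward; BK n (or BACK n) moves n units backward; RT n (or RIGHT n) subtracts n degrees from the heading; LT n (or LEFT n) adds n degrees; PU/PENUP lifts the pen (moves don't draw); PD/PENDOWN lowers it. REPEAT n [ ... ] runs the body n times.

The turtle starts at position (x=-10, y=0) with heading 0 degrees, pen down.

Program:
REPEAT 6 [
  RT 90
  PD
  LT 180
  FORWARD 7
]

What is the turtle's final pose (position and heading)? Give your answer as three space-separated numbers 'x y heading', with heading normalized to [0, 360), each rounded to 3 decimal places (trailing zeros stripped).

Executing turtle program step by step:
Start: pos=(-10,0), heading=0, pen down
REPEAT 6 [
  -- iteration 1/6 --
  RT 90: heading 0 -> 270
  PD: pen down
  LT 180: heading 270 -> 90
  FD 7: (-10,0) -> (-10,7) [heading=90, draw]
  -- iteration 2/6 --
  RT 90: heading 90 -> 0
  PD: pen down
  LT 180: heading 0 -> 180
  FD 7: (-10,7) -> (-17,7) [heading=180, draw]
  -- iteration 3/6 --
  RT 90: heading 180 -> 90
  PD: pen down
  LT 180: heading 90 -> 270
  FD 7: (-17,7) -> (-17,0) [heading=270, draw]
  -- iteration 4/6 --
  RT 90: heading 270 -> 180
  PD: pen down
  LT 180: heading 180 -> 0
  FD 7: (-17,0) -> (-10,0) [heading=0, draw]
  -- iteration 5/6 --
  RT 90: heading 0 -> 270
  PD: pen down
  LT 180: heading 270 -> 90
  FD 7: (-10,0) -> (-10,7) [heading=90, draw]
  -- iteration 6/6 --
  RT 90: heading 90 -> 0
  PD: pen down
  LT 180: heading 0 -> 180
  FD 7: (-10,7) -> (-17,7) [heading=180, draw]
]
Final: pos=(-17,7), heading=180, 6 segment(s) drawn

Answer: -17 7 180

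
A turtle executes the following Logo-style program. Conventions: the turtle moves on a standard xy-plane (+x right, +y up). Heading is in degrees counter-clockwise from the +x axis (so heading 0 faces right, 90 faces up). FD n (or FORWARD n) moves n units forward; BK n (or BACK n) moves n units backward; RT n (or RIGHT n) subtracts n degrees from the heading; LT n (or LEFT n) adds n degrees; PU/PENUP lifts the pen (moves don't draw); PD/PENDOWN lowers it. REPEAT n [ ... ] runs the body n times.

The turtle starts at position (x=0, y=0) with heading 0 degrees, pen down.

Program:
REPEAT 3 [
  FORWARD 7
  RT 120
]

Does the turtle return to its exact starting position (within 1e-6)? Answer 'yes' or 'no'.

Answer: yes

Derivation:
Executing turtle program step by step:
Start: pos=(0,0), heading=0, pen down
REPEAT 3 [
  -- iteration 1/3 --
  FD 7: (0,0) -> (7,0) [heading=0, draw]
  RT 120: heading 0 -> 240
  -- iteration 2/3 --
  FD 7: (7,0) -> (3.5,-6.062) [heading=240, draw]
  RT 120: heading 240 -> 120
  -- iteration 3/3 --
  FD 7: (3.5,-6.062) -> (0,0) [heading=120, draw]
  RT 120: heading 120 -> 0
]
Final: pos=(0,0), heading=0, 3 segment(s) drawn

Start position: (0, 0)
Final position: (0, 0)
Distance = 0; < 1e-6 -> CLOSED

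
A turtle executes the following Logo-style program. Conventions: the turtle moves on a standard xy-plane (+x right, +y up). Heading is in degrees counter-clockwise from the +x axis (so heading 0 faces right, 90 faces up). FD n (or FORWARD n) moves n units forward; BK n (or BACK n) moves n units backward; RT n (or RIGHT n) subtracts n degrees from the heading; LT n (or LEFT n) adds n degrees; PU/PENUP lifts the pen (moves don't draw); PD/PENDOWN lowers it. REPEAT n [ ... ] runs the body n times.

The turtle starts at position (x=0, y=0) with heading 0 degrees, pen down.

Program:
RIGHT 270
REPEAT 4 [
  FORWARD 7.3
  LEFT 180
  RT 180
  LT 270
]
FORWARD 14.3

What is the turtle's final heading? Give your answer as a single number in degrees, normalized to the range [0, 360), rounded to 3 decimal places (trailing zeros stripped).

Executing turtle program step by step:
Start: pos=(0,0), heading=0, pen down
RT 270: heading 0 -> 90
REPEAT 4 [
  -- iteration 1/4 --
  FD 7.3: (0,0) -> (0,7.3) [heading=90, draw]
  LT 180: heading 90 -> 270
  RT 180: heading 270 -> 90
  LT 270: heading 90 -> 0
  -- iteration 2/4 --
  FD 7.3: (0,7.3) -> (7.3,7.3) [heading=0, draw]
  LT 180: heading 0 -> 180
  RT 180: heading 180 -> 0
  LT 270: heading 0 -> 270
  -- iteration 3/4 --
  FD 7.3: (7.3,7.3) -> (7.3,0) [heading=270, draw]
  LT 180: heading 270 -> 90
  RT 180: heading 90 -> 270
  LT 270: heading 270 -> 180
  -- iteration 4/4 --
  FD 7.3: (7.3,0) -> (0,0) [heading=180, draw]
  LT 180: heading 180 -> 0
  RT 180: heading 0 -> 180
  LT 270: heading 180 -> 90
]
FD 14.3: (0,0) -> (0,14.3) [heading=90, draw]
Final: pos=(0,14.3), heading=90, 5 segment(s) drawn

Answer: 90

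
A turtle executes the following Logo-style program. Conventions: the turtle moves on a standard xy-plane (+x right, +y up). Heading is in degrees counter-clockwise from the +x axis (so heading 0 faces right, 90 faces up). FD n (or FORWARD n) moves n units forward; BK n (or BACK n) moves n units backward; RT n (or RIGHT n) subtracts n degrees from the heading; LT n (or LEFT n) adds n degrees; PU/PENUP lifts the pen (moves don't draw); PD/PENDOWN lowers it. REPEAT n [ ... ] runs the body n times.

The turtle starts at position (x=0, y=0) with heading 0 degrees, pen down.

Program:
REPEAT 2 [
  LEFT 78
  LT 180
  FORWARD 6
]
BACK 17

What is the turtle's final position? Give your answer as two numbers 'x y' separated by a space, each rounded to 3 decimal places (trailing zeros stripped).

Executing turtle program step by step:
Start: pos=(0,0), heading=0, pen down
REPEAT 2 [
  -- iteration 1/2 --
  LT 78: heading 0 -> 78
  LT 180: heading 78 -> 258
  FD 6: (0,0) -> (-1.247,-5.869) [heading=258, draw]
  -- iteration 2/2 --
  LT 78: heading 258 -> 336
  LT 180: heading 336 -> 156
  FD 6: (-1.247,-5.869) -> (-6.729,-3.428) [heading=156, draw]
]
BK 17: (-6.729,-3.428) -> (8.802,-10.343) [heading=156, draw]
Final: pos=(8.802,-10.343), heading=156, 3 segment(s) drawn

Answer: 8.802 -10.343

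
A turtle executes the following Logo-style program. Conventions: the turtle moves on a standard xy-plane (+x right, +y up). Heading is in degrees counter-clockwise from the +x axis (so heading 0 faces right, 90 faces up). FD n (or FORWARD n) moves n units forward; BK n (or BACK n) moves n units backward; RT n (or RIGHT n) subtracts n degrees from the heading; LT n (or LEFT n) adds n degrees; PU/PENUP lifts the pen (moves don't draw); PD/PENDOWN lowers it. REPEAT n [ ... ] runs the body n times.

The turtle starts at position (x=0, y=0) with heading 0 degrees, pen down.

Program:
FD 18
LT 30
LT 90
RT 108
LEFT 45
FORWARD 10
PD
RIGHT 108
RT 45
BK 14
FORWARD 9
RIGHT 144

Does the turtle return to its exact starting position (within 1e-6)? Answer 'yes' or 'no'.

Executing turtle program step by step:
Start: pos=(0,0), heading=0, pen down
FD 18: (0,0) -> (18,0) [heading=0, draw]
LT 30: heading 0 -> 30
LT 90: heading 30 -> 120
RT 108: heading 120 -> 12
LT 45: heading 12 -> 57
FD 10: (18,0) -> (23.446,8.387) [heading=57, draw]
PD: pen down
RT 108: heading 57 -> 309
RT 45: heading 309 -> 264
BK 14: (23.446,8.387) -> (24.91,22.31) [heading=264, draw]
FD 9: (24.91,22.31) -> (23.969,13.359) [heading=264, draw]
RT 144: heading 264 -> 120
Final: pos=(23.969,13.359), heading=120, 4 segment(s) drawn

Start position: (0, 0)
Final position: (23.969, 13.359)
Distance = 27.441; >= 1e-6 -> NOT closed

Answer: no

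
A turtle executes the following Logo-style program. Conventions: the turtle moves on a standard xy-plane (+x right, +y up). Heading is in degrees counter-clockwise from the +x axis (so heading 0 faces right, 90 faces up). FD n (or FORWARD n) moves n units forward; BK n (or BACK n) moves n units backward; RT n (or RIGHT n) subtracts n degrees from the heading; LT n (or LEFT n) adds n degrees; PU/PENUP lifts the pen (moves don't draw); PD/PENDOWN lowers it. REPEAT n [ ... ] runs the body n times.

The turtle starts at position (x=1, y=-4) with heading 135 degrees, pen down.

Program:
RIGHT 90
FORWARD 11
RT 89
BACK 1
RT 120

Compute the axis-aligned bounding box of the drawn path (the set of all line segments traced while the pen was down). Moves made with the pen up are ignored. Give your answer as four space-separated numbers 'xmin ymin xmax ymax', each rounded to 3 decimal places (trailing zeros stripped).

Executing turtle program step by step:
Start: pos=(1,-4), heading=135, pen down
RT 90: heading 135 -> 45
FD 11: (1,-4) -> (8.778,3.778) [heading=45, draw]
RT 89: heading 45 -> 316
BK 1: (8.778,3.778) -> (8.059,4.473) [heading=316, draw]
RT 120: heading 316 -> 196
Final: pos=(8.059,4.473), heading=196, 2 segment(s) drawn

Segment endpoints: x in {1, 8.059, 8.778}, y in {-4, 3.778, 4.473}
xmin=1, ymin=-4, xmax=8.778, ymax=4.473

Answer: 1 -4 8.778 4.473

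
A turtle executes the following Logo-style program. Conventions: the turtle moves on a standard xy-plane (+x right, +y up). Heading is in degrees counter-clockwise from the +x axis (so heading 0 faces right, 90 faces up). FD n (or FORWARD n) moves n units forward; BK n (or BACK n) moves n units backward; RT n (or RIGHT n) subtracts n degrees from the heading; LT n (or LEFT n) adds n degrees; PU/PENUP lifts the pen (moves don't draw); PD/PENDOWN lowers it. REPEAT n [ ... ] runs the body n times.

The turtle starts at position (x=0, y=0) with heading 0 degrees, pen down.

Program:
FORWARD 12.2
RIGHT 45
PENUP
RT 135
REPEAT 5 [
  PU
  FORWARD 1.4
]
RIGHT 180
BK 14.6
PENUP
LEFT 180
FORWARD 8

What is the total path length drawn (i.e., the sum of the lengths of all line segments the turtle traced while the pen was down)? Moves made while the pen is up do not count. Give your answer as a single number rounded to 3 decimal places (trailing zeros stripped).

Executing turtle program step by step:
Start: pos=(0,0), heading=0, pen down
FD 12.2: (0,0) -> (12.2,0) [heading=0, draw]
RT 45: heading 0 -> 315
PU: pen up
RT 135: heading 315 -> 180
REPEAT 5 [
  -- iteration 1/5 --
  PU: pen up
  FD 1.4: (12.2,0) -> (10.8,0) [heading=180, move]
  -- iteration 2/5 --
  PU: pen up
  FD 1.4: (10.8,0) -> (9.4,0) [heading=180, move]
  -- iteration 3/5 --
  PU: pen up
  FD 1.4: (9.4,0) -> (8,0) [heading=180, move]
  -- iteration 4/5 --
  PU: pen up
  FD 1.4: (8,0) -> (6.6,0) [heading=180, move]
  -- iteration 5/5 --
  PU: pen up
  FD 1.4: (6.6,0) -> (5.2,0) [heading=180, move]
]
RT 180: heading 180 -> 0
BK 14.6: (5.2,0) -> (-9.4,0) [heading=0, move]
PU: pen up
LT 180: heading 0 -> 180
FD 8: (-9.4,0) -> (-17.4,0) [heading=180, move]
Final: pos=(-17.4,0), heading=180, 1 segment(s) drawn

Segment lengths:
  seg 1: (0,0) -> (12.2,0), length = 12.2
Total = 12.2

Answer: 12.2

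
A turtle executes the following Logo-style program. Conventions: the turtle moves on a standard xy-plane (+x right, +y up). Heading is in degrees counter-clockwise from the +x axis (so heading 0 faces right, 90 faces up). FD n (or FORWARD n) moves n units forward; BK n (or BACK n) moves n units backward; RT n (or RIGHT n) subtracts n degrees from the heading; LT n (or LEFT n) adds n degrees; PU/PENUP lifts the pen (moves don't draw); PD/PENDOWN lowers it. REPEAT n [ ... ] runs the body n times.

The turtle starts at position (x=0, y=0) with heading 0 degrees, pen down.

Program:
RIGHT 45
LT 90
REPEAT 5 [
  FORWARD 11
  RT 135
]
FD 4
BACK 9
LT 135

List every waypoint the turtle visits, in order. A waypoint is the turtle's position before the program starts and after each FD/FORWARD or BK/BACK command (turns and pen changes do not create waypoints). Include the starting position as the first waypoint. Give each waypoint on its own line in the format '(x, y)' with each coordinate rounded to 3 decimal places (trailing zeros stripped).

Executing turtle program step by step:
Start: pos=(0,0), heading=0, pen down
RT 45: heading 0 -> 315
LT 90: heading 315 -> 45
REPEAT 5 [
  -- iteration 1/5 --
  FD 11: (0,0) -> (7.778,7.778) [heading=45, draw]
  RT 135: heading 45 -> 270
  -- iteration 2/5 --
  FD 11: (7.778,7.778) -> (7.778,-3.222) [heading=270, draw]
  RT 135: heading 270 -> 135
  -- iteration 3/5 --
  FD 11: (7.778,-3.222) -> (0,4.556) [heading=135, draw]
  RT 135: heading 135 -> 0
  -- iteration 4/5 --
  FD 11: (0,4.556) -> (11,4.556) [heading=0, draw]
  RT 135: heading 0 -> 225
  -- iteration 5/5 --
  FD 11: (11,4.556) -> (3.222,-3.222) [heading=225, draw]
  RT 135: heading 225 -> 90
]
FD 4: (3.222,-3.222) -> (3.222,0.778) [heading=90, draw]
BK 9: (3.222,0.778) -> (3.222,-8.222) [heading=90, draw]
LT 135: heading 90 -> 225
Final: pos=(3.222,-8.222), heading=225, 7 segment(s) drawn
Waypoints (8 total):
(0, 0)
(7.778, 7.778)
(7.778, -3.222)
(0, 4.556)
(11, 4.556)
(3.222, -3.222)
(3.222, 0.778)
(3.222, -8.222)

Answer: (0, 0)
(7.778, 7.778)
(7.778, -3.222)
(0, 4.556)
(11, 4.556)
(3.222, -3.222)
(3.222, 0.778)
(3.222, -8.222)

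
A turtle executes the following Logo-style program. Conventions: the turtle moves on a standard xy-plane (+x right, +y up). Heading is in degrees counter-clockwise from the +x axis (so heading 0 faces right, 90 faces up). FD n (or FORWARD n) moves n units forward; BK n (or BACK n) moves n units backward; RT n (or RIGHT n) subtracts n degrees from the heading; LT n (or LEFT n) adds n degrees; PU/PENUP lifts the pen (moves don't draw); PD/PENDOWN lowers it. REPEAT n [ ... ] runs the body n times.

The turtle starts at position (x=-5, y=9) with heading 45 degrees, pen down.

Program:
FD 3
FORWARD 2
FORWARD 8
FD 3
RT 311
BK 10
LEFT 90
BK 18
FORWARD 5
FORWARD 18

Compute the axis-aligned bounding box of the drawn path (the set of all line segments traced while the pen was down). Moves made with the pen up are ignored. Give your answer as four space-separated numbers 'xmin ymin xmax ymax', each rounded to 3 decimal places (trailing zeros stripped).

Executing turtle program step by step:
Start: pos=(-5,9), heading=45, pen down
FD 3: (-5,9) -> (-2.879,11.121) [heading=45, draw]
FD 2: (-2.879,11.121) -> (-1.464,12.536) [heading=45, draw]
FD 8: (-1.464,12.536) -> (4.192,18.192) [heading=45, draw]
FD 3: (4.192,18.192) -> (6.314,20.314) [heading=45, draw]
RT 311: heading 45 -> 94
BK 10: (6.314,20.314) -> (7.011,10.338) [heading=94, draw]
LT 90: heading 94 -> 184
BK 18: (7.011,10.338) -> (24.967,11.594) [heading=184, draw]
FD 5: (24.967,11.594) -> (19.98,11.245) [heading=184, draw]
FD 18: (19.98,11.245) -> (2.023,9.989) [heading=184, draw]
Final: pos=(2.023,9.989), heading=184, 8 segment(s) drawn

Segment endpoints: x in {-5, -2.879, -1.464, 2.023, 4.192, 6.314, 7.011, 19.98, 24.967}, y in {9, 9.989, 10.338, 11.121, 11.245, 11.594, 12.536, 18.192, 20.314}
xmin=-5, ymin=9, xmax=24.967, ymax=20.314

Answer: -5 9 24.967 20.314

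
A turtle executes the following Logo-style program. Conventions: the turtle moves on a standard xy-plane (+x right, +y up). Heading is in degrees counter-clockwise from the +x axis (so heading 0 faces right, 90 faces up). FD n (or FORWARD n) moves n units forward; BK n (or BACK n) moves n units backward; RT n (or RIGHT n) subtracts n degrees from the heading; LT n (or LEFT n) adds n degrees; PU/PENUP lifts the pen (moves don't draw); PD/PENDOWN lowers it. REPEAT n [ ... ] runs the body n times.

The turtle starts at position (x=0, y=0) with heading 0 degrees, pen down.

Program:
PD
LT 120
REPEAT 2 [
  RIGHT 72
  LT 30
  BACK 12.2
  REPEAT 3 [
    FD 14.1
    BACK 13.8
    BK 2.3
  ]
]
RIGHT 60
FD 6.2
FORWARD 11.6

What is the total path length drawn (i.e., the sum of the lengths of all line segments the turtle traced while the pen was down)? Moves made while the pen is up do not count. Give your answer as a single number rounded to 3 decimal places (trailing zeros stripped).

Executing turtle program step by step:
Start: pos=(0,0), heading=0, pen down
PD: pen down
LT 120: heading 0 -> 120
REPEAT 2 [
  -- iteration 1/2 --
  RT 72: heading 120 -> 48
  LT 30: heading 48 -> 78
  BK 12.2: (0,0) -> (-2.537,-11.933) [heading=78, draw]
  REPEAT 3 [
    -- iteration 1/3 --
    FD 14.1: (-2.537,-11.933) -> (0.395,1.858) [heading=78, draw]
    BK 13.8: (0.395,1.858) -> (-2.474,-11.64) [heading=78, draw]
    BK 2.3: (-2.474,-11.64) -> (-2.952,-13.89) [heading=78, draw]
    -- iteration 2/3 --
    FD 14.1: (-2.952,-13.89) -> (-0.021,-0.098) [heading=78, draw]
    BK 13.8: (-0.021,-0.098) -> (-2.89,-13.596) [heading=78, draw]
    BK 2.3: (-2.89,-13.596) -> (-3.368,-15.846) [heading=78, draw]
    -- iteration 3/3 --
    FD 14.1: (-3.368,-15.846) -> (-0.437,-2.054) [heading=78, draw]
    BK 13.8: (-0.437,-2.054) -> (-3.306,-15.553) [heading=78, draw]
    BK 2.3: (-3.306,-15.553) -> (-3.784,-17.802) [heading=78, draw]
  ]
  -- iteration 2/2 --
  RT 72: heading 78 -> 6
  LT 30: heading 6 -> 36
  BK 12.2: (-3.784,-17.802) -> (-13.654,-24.973) [heading=36, draw]
  REPEAT 3 [
    -- iteration 1/3 --
    FD 14.1: (-13.654,-24.973) -> (-2.247,-16.685) [heading=36, draw]
    BK 13.8: (-2.247,-16.685) -> (-13.411,-24.797) [heading=36, draw]
    BK 2.3: (-13.411,-24.797) -> (-15.272,-26.149) [heading=36, draw]
    -- iteration 2/3 --
    FD 14.1: (-15.272,-26.149) -> (-3.865,-17.861) [heading=36, draw]
    BK 13.8: (-3.865,-17.861) -> (-15.029,-25.973) [heading=36, draw]
    BK 2.3: (-15.029,-25.973) -> (-16.89,-27.324) [heading=36, draw]
    -- iteration 3/3 --
    FD 14.1: (-16.89,-27.324) -> (-5.483,-19.037) [heading=36, draw]
    BK 13.8: (-5.483,-19.037) -> (-16.647,-27.148) [heading=36, draw]
    BK 2.3: (-16.647,-27.148) -> (-18.508,-28.5) [heading=36, draw]
  ]
]
RT 60: heading 36 -> 336
FD 6.2: (-18.508,-28.5) -> (-12.844,-31.022) [heading=336, draw]
FD 11.6: (-12.844,-31.022) -> (-2.247,-35.74) [heading=336, draw]
Final: pos=(-2.247,-35.74), heading=336, 22 segment(s) drawn

Segment lengths:
  seg 1: (0,0) -> (-2.537,-11.933), length = 12.2
  seg 2: (-2.537,-11.933) -> (0.395,1.858), length = 14.1
  seg 3: (0.395,1.858) -> (-2.474,-11.64), length = 13.8
  seg 4: (-2.474,-11.64) -> (-2.952,-13.89), length = 2.3
  seg 5: (-2.952,-13.89) -> (-0.021,-0.098), length = 14.1
  seg 6: (-0.021,-0.098) -> (-2.89,-13.596), length = 13.8
  seg 7: (-2.89,-13.596) -> (-3.368,-15.846), length = 2.3
  seg 8: (-3.368,-15.846) -> (-0.437,-2.054), length = 14.1
  seg 9: (-0.437,-2.054) -> (-3.306,-15.553), length = 13.8
  seg 10: (-3.306,-15.553) -> (-3.784,-17.802), length = 2.3
  seg 11: (-3.784,-17.802) -> (-13.654,-24.973), length = 12.2
  seg 12: (-13.654,-24.973) -> (-2.247,-16.685), length = 14.1
  seg 13: (-2.247,-16.685) -> (-13.411,-24.797), length = 13.8
  seg 14: (-13.411,-24.797) -> (-15.272,-26.149), length = 2.3
  seg 15: (-15.272,-26.149) -> (-3.865,-17.861), length = 14.1
  seg 16: (-3.865,-17.861) -> (-15.029,-25.973), length = 13.8
  seg 17: (-15.029,-25.973) -> (-16.89,-27.324), length = 2.3
  seg 18: (-16.89,-27.324) -> (-5.483,-19.037), length = 14.1
  seg 19: (-5.483,-19.037) -> (-16.647,-27.148), length = 13.8
  seg 20: (-16.647,-27.148) -> (-18.508,-28.5), length = 2.3
  seg 21: (-18.508,-28.5) -> (-12.844,-31.022), length = 6.2
  seg 22: (-12.844,-31.022) -> (-2.247,-35.74), length = 11.6
Total = 223.4

Answer: 223.4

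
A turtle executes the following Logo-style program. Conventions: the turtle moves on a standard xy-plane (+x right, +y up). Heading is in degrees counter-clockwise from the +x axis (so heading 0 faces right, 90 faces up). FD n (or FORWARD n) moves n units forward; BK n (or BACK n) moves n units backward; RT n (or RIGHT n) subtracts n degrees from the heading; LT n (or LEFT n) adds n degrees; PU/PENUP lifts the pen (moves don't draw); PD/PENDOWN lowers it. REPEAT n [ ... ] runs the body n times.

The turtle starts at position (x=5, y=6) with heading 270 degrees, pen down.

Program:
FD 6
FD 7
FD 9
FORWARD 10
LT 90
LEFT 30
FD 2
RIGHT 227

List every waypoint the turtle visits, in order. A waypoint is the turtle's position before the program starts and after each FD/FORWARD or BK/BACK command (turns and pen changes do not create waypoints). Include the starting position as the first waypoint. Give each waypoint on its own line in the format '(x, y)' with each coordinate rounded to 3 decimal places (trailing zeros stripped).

Executing turtle program step by step:
Start: pos=(5,6), heading=270, pen down
FD 6: (5,6) -> (5,0) [heading=270, draw]
FD 7: (5,0) -> (5,-7) [heading=270, draw]
FD 9: (5,-7) -> (5,-16) [heading=270, draw]
FD 10: (5,-16) -> (5,-26) [heading=270, draw]
LT 90: heading 270 -> 0
LT 30: heading 0 -> 30
FD 2: (5,-26) -> (6.732,-25) [heading=30, draw]
RT 227: heading 30 -> 163
Final: pos=(6.732,-25), heading=163, 5 segment(s) drawn
Waypoints (6 total):
(5, 6)
(5, 0)
(5, -7)
(5, -16)
(5, -26)
(6.732, -25)

Answer: (5, 6)
(5, 0)
(5, -7)
(5, -16)
(5, -26)
(6.732, -25)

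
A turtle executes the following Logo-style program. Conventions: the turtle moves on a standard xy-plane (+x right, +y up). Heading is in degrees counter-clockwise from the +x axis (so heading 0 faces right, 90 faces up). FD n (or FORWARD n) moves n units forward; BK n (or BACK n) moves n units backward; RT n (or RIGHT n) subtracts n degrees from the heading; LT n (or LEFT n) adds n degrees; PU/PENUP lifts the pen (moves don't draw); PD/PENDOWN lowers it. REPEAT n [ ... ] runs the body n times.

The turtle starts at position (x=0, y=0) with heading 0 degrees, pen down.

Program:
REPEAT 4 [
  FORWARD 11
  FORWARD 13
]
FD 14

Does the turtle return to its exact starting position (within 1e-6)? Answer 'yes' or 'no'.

Answer: no

Derivation:
Executing turtle program step by step:
Start: pos=(0,0), heading=0, pen down
REPEAT 4 [
  -- iteration 1/4 --
  FD 11: (0,0) -> (11,0) [heading=0, draw]
  FD 13: (11,0) -> (24,0) [heading=0, draw]
  -- iteration 2/4 --
  FD 11: (24,0) -> (35,0) [heading=0, draw]
  FD 13: (35,0) -> (48,0) [heading=0, draw]
  -- iteration 3/4 --
  FD 11: (48,0) -> (59,0) [heading=0, draw]
  FD 13: (59,0) -> (72,0) [heading=0, draw]
  -- iteration 4/4 --
  FD 11: (72,0) -> (83,0) [heading=0, draw]
  FD 13: (83,0) -> (96,0) [heading=0, draw]
]
FD 14: (96,0) -> (110,0) [heading=0, draw]
Final: pos=(110,0), heading=0, 9 segment(s) drawn

Start position: (0, 0)
Final position: (110, 0)
Distance = 110; >= 1e-6 -> NOT closed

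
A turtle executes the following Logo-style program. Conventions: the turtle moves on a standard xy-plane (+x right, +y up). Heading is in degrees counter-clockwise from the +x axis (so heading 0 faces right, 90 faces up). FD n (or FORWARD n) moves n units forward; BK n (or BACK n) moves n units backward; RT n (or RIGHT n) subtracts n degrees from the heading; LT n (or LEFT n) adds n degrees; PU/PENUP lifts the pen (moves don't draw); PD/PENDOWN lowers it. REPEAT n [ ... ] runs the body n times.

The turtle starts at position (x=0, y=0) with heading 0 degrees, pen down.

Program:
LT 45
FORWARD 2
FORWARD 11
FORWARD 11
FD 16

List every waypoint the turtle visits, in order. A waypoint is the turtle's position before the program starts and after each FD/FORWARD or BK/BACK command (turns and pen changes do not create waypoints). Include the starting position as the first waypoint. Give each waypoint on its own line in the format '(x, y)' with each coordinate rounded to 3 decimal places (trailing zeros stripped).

Answer: (0, 0)
(1.414, 1.414)
(9.192, 9.192)
(16.971, 16.971)
(28.284, 28.284)

Derivation:
Executing turtle program step by step:
Start: pos=(0,0), heading=0, pen down
LT 45: heading 0 -> 45
FD 2: (0,0) -> (1.414,1.414) [heading=45, draw]
FD 11: (1.414,1.414) -> (9.192,9.192) [heading=45, draw]
FD 11: (9.192,9.192) -> (16.971,16.971) [heading=45, draw]
FD 16: (16.971,16.971) -> (28.284,28.284) [heading=45, draw]
Final: pos=(28.284,28.284), heading=45, 4 segment(s) drawn
Waypoints (5 total):
(0, 0)
(1.414, 1.414)
(9.192, 9.192)
(16.971, 16.971)
(28.284, 28.284)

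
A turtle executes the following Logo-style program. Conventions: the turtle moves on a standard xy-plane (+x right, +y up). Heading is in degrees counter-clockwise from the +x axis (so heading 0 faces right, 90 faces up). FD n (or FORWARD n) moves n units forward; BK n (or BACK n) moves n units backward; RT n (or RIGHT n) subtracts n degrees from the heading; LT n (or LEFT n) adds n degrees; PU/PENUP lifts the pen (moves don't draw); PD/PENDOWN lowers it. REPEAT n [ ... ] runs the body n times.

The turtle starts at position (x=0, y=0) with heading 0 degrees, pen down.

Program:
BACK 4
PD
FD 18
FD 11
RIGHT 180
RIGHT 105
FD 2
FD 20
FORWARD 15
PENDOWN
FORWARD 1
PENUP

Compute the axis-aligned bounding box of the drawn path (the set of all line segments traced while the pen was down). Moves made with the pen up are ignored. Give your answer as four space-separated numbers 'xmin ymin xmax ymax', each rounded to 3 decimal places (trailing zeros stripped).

Answer: -4 0 34.835 36.705

Derivation:
Executing turtle program step by step:
Start: pos=(0,0), heading=0, pen down
BK 4: (0,0) -> (-4,0) [heading=0, draw]
PD: pen down
FD 18: (-4,0) -> (14,0) [heading=0, draw]
FD 11: (14,0) -> (25,0) [heading=0, draw]
RT 180: heading 0 -> 180
RT 105: heading 180 -> 75
FD 2: (25,0) -> (25.518,1.932) [heading=75, draw]
FD 20: (25.518,1.932) -> (30.694,21.25) [heading=75, draw]
FD 15: (30.694,21.25) -> (34.576,35.739) [heading=75, draw]
PD: pen down
FD 1: (34.576,35.739) -> (34.835,36.705) [heading=75, draw]
PU: pen up
Final: pos=(34.835,36.705), heading=75, 7 segment(s) drawn

Segment endpoints: x in {-4, 0, 14, 25, 25.518, 30.694, 34.576, 34.835}, y in {0, 1.932, 21.25, 35.739, 36.705}
xmin=-4, ymin=0, xmax=34.835, ymax=36.705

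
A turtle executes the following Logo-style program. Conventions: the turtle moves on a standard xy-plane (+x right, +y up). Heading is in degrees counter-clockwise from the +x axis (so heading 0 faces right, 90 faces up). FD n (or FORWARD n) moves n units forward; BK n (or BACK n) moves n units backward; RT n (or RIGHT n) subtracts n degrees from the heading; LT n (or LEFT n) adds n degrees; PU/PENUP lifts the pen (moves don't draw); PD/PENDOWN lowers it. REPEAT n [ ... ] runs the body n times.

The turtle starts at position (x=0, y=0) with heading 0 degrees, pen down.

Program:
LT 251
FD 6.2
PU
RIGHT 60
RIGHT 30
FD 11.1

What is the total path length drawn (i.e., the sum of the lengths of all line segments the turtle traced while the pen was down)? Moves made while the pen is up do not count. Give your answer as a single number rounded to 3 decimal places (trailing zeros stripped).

Answer: 6.2

Derivation:
Executing turtle program step by step:
Start: pos=(0,0), heading=0, pen down
LT 251: heading 0 -> 251
FD 6.2: (0,0) -> (-2.019,-5.862) [heading=251, draw]
PU: pen up
RT 60: heading 251 -> 191
RT 30: heading 191 -> 161
FD 11.1: (-2.019,-5.862) -> (-12.514,-2.248) [heading=161, move]
Final: pos=(-12.514,-2.248), heading=161, 1 segment(s) drawn

Segment lengths:
  seg 1: (0,0) -> (-2.019,-5.862), length = 6.2
Total = 6.2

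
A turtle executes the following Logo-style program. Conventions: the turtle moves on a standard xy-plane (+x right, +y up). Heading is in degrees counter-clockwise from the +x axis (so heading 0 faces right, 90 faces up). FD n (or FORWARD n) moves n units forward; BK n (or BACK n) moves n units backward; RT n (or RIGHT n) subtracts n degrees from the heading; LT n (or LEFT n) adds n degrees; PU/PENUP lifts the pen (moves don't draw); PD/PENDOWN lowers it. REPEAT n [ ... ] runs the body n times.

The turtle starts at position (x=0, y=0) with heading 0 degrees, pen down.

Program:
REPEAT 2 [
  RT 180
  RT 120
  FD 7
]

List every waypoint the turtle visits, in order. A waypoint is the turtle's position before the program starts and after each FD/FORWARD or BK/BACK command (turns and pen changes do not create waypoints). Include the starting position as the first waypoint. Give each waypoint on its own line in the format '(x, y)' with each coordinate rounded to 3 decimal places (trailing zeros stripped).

Answer: (0, 0)
(3.5, 6.062)
(0, 12.124)

Derivation:
Executing turtle program step by step:
Start: pos=(0,0), heading=0, pen down
REPEAT 2 [
  -- iteration 1/2 --
  RT 180: heading 0 -> 180
  RT 120: heading 180 -> 60
  FD 7: (0,0) -> (3.5,6.062) [heading=60, draw]
  -- iteration 2/2 --
  RT 180: heading 60 -> 240
  RT 120: heading 240 -> 120
  FD 7: (3.5,6.062) -> (0,12.124) [heading=120, draw]
]
Final: pos=(0,12.124), heading=120, 2 segment(s) drawn
Waypoints (3 total):
(0, 0)
(3.5, 6.062)
(0, 12.124)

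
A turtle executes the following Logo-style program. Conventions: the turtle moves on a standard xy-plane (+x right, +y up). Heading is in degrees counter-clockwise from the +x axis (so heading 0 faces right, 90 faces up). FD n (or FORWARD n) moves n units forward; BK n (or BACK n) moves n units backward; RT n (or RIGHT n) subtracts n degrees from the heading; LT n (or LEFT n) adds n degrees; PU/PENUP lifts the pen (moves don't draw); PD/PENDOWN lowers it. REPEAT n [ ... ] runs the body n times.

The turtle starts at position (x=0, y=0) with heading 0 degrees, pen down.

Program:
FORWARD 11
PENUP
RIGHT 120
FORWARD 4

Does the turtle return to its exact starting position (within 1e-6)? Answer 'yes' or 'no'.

Answer: no

Derivation:
Executing turtle program step by step:
Start: pos=(0,0), heading=0, pen down
FD 11: (0,0) -> (11,0) [heading=0, draw]
PU: pen up
RT 120: heading 0 -> 240
FD 4: (11,0) -> (9,-3.464) [heading=240, move]
Final: pos=(9,-3.464), heading=240, 1 segment(s) drawn

Start position: (0, 0)
Final position: (9, -3.464)
Distance = 9.644; >= 1e-6 -> NOT closed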